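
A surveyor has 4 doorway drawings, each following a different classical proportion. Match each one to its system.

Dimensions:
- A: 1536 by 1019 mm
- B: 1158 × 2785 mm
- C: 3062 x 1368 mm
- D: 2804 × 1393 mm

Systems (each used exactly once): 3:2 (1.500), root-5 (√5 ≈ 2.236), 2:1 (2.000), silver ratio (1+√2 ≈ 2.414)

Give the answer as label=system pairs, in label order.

A=3:2, B=silver ratio, C=root-5, D=2:1

Ratios: A ≈ 1.507; B ≈ 2.405; C ≈ 2.238; D ≈ 2.013.
Targets: 3:2 ≈ 1.500; root-5 ≈ 2.236; 2:1 ≈ 2.000; silver ratio ≈ 2.414.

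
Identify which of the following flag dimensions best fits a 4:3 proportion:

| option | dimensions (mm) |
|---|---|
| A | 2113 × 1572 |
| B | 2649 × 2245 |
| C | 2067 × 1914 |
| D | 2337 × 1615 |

A

Ratios (long/short): A ≈ 1.344; B ≈ 1.180; C ≈ 1.080; D ≈ 1.447.
4:3 ≈ 1.333; option A is nearest (Δ 0.011).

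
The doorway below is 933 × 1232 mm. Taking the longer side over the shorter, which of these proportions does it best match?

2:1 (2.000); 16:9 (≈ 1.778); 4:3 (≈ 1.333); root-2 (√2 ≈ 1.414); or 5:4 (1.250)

1232/933 ≈ 1.320. Nearest candidates are 4:3 (1.333, off by 0.013) and 5:4 (1.250, off by 0.070).

4:3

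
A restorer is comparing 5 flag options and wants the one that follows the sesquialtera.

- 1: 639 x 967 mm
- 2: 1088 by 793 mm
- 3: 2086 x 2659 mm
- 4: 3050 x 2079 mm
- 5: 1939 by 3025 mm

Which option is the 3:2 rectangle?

Target 3:2 ≈ 1.500.
1: 1.513 (Δ0.013)  2: 1.372 (Δ0.128)  3: 1.275 (Δ0.225)  4: 1.467 (Δ0.033)  5: 1.560 (Δ0.060)

1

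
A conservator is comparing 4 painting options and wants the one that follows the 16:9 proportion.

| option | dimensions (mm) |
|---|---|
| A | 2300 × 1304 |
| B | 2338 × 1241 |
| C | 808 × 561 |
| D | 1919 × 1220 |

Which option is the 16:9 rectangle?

A

Ratios (long/short): A ≈ 1.764; B ≈ 1.884; C ≈ 1.440; D ≈ 1.573.
16:9 ≈ 1.778; option A is nearest (Δ 0.014).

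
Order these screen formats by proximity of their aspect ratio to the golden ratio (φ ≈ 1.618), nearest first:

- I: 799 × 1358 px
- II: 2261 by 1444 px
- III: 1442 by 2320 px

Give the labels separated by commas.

III, II, I

I: 1358/799 ≈ 1.700 → |1.700 − 1.618| = 0.082
II: 2261/1444 ≈ 1.566 → |1.566 − 1.618| = 0.052
III: 2320/1442 ≈ 1.609 → |1.609 − 1.618| = 0.009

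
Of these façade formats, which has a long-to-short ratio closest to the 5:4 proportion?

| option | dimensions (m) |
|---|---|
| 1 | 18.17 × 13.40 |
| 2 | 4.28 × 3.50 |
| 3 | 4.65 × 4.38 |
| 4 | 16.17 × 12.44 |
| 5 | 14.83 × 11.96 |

5

Target 5:4 ≈ 1.250.
1: 1.356 (Δ0.106)  2: 1.223 (Δ0.027)  3: 1.062 (Δ0.188)  4: 1.300 (Δ0.050)  5: 1.240 (Δ0.010)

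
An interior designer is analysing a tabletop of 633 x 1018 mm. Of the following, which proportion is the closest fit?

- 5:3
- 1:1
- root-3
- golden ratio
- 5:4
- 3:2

1018/633 ≈ 1.608. Nearest candidates are golden ratio (1.618, off by 0.010) and 5:3 (1.667, off by 0.059).

golden ratio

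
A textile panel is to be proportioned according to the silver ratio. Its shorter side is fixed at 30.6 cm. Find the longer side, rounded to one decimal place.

73.9 cm

silver ratio ≈ 2.41421.
Longer side = 30.6 × 2.41421 ≈ 73.875 → 73.9 cm.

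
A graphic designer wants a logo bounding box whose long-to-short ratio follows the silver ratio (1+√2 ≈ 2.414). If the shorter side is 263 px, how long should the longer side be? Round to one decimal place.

634.9 px

silver ratio ≈ 2.41421.
Longer side = 263 × 2.41421 ≈ 634.937 → 634.9 px.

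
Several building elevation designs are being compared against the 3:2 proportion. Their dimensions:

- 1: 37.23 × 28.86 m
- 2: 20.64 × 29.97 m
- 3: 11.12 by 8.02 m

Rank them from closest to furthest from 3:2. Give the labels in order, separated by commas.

Ratios: 1 = 37.23 / 28.86 ≈ 1.290; 2 = 29.97 / 20.64 ≈ 1.452; 3 = 11.12 / 8.02 ≈ 1.387.
|Δ from 1.500|: 1 0.210; 2 0.048; 3 0.113.

2, 3, 1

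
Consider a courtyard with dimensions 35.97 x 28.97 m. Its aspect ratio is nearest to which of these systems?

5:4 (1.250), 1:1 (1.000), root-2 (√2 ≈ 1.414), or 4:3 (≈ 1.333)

5:4

Ratio = 35.97 / 28.97 ≈ 1.242.
Distances: 5:4 1.250 (Δ 0.008); 1:1 1.000 (Δ 0.242); root-2 1.414 (Δ 0.172); 4:3 1.333 (Δ 0.091).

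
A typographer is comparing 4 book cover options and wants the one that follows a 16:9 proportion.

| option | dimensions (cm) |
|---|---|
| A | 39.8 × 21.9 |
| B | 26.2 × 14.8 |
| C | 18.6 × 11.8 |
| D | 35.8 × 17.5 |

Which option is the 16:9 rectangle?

Ratios (long/short): A ≈ 1.817; B ≈ 1.770; C ≈ 1.576; D ≈ 2.046.
16:9 ≈ 1.778; option B is nearest (Δ 0.008).

B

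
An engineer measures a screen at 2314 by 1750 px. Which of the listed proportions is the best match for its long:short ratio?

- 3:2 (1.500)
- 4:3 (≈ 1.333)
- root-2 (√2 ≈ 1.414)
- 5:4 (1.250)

2314/1750 ≈ 1.322. Nearest candidates are 4:3 (1.333, off by 0.011) and 5:4 (1.250, off by 0.072).

4:3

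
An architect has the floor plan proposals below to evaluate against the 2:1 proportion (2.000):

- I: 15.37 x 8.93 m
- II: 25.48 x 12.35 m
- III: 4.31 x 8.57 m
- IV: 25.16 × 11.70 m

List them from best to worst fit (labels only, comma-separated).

III, II, IV, I

Ratios: I = 15.37 / 8.93 ≈ 1.721; II = 25.48 / 12.35 ≈ 2.063; III = 8.57 / 4.31 ≈ 1.988; IV = 25.16 / 11.70 ≈ 2.150.
|Δ from 2.000|: I 0.279; II 0.063; III 0.012; IV 0.150.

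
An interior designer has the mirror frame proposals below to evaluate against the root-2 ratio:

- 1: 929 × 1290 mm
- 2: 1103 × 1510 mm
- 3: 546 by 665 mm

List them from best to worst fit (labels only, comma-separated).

Ratios: 1 = 1290 / 929 ≈ 1.389; 2 = 1510 / 1103 ≈ 1.369; 3 = 665 / 546 ≈ 1.218.
|Δ from 1.414|: 1 0.025; 2 0.045; 3 0.196.

1, 2, 3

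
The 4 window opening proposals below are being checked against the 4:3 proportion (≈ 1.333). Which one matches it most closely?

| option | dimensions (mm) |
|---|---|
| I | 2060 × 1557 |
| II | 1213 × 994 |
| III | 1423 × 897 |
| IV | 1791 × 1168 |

Target 4:3 ≈ 1.333.
I: 1.323 (Δ0.010)  II: 1.220 (Δ0.113)  III: 1.586 (Δ0.253)  IV: 1.533 (Δ0.200)

I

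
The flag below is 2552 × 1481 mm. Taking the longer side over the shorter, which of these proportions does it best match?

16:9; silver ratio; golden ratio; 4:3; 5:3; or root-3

Ratio = 2552 / 1481 ≈ 1.723.
Distances: 16:9 1.778 (Δ 0.055); silver ratio 2.414 (Δ 0.691); golden ratio 1.618 (Δ 0.105); 4:3 1.333 (Δ 0.390); 5:3 1.667 (Δ 0.056); root-3 1.732 (Δ 0.009).

root-3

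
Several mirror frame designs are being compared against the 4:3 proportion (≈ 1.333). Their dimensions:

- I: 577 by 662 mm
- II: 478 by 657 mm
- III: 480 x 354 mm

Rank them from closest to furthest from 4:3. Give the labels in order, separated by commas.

Ratios: I = 662 / 577 ≈ 1.147; II = 657 / 478 ≈ 1.374; III = 480 / 354 ≈ 1.356.
|Δ from 1.333|: I 0.186; II 0.041; III 0.023.

III, II, I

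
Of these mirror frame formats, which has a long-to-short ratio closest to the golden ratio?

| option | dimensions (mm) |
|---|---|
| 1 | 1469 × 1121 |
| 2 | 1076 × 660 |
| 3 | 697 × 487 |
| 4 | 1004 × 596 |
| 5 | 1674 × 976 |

2

Target golden ratio ≈ 1.618.
1: 1.310 (Δ0.308)  2: 1.630 (Δ0.012)  3: 1.431 (Δ0.187)  4: 1.685 (Δ0.067)  5: 1.715 (Δ0.097)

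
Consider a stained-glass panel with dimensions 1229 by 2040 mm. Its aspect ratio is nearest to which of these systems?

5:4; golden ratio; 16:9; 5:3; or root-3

Ratio = 2040 / 1229 ≈ 1.660.
Distances: 5:4 1.250 (Δ 0.410); golden ratio 1.618 (Δ 0.042); 16:9 1.778 (Δ 0.118); 5:3 1.667 (Δ 0.007); root-3 1.732 (Δ 0.072).

5:3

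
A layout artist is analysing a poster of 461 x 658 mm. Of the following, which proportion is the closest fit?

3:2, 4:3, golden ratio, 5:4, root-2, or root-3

Ratio = 658 / 461 ≈ 1.427.
Distances: 3:2 1.500 (Δ 0.073); 4:3 1.333 (Δ 0.094); golden ratio 1.618 (Δ 0.191); 5:4 1.250 (Δ 0.177); root-2 1.414 (Δ 0.013); root-3 1.732 (Δ 0.305).

root-2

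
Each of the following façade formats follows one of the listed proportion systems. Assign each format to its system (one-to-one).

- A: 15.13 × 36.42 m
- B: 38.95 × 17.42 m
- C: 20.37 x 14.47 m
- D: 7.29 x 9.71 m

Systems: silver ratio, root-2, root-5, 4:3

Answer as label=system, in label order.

A=silver ratio, B=root-5, C=root-2, D=4:3

Ratios: A ≈ 2.407; B ≈ 2.236; C ≈ 1.408; D ≈ 1.332.
Targets: silver ratio ≈ 2.414; root-2 ≈ 1.414; root-5 ≈ 2.236; 4:3 ≈ 1.333.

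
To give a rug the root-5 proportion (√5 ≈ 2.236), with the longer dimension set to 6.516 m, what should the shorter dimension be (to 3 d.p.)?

root-5 ≈ 2.23607.
Shorter side = 6.516 ÷ 2.23607 ≈ 2.91404 → 2.914 m.

2.914 m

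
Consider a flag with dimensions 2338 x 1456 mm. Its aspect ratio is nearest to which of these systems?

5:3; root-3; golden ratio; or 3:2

2338/1456 ≈ 1.606. Nearest candidates are golden ratio (1.618, off by 0.012) and 5:3 (1.667, off by 0.061).

golden ratio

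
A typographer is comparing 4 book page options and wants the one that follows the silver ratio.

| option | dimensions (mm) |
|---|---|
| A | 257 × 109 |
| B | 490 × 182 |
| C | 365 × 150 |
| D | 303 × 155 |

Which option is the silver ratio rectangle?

C

Ratios (long/short): A ≈ 2.358; B ≈ 2.692; C ≈ 2.433; D ≈ 1.955.
silver ratio ≈ 2.414; option C is nearest (Δ 0.019).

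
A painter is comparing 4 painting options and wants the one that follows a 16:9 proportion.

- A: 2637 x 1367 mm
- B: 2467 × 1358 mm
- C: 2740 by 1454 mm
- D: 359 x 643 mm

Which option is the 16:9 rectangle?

Target 16:9 ≈ 1.778.
A: 1.929 (Δ0.151)  B: 1.817 (Δ0.039)  C: 1.884 (Δ0.106)  D: 1.791 (Δ0.013)

D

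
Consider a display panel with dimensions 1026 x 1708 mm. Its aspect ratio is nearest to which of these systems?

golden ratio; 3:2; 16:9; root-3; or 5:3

5:3

1708/1026 ≈ 1.665. Nearest candidates are 5:3 (1.667, off by 0.002) and golden ratio (1.618, off by 0.047).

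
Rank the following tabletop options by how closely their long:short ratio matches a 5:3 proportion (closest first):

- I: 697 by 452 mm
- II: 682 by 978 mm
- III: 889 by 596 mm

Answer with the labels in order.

I, III, II

I: 697/452 ≈ 1.542 → |1.542 − 1.667| = 0.125
II: 978/682 ≈ 1.434 → |1.434 − 1.667| = 0.233
III: 889/596 ≈ 1.492 → |1.492 − 1.667| = 0.175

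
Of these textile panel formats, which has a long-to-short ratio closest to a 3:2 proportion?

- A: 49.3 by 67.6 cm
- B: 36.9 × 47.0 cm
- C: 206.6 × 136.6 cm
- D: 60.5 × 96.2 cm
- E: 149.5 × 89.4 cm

C

Ratios (long/short): A ≈ 1.371; B ≈ 1.274; C ≈ 1.512; D ≈ 1.590; E ≈ 1.672.
3:2 ≈ 1.500; option C is nearest (Δ 0.012).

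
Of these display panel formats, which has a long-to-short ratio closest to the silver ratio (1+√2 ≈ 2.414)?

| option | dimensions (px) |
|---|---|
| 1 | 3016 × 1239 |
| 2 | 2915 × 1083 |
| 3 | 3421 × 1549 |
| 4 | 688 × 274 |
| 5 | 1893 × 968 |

Ratios (long/short): 1 ≈ 2.434; 2 ≈ 2.692; 3 ≈ 2.209; 4 ≈ 2.511; 5 ≈ 1.956.
silver ratio ≈ 2.414; option 1 is nearest (Δ 0.020).

1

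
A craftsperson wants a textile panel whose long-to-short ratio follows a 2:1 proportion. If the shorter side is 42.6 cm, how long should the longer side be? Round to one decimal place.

85.2 cm

2:1 = 2.00000.
Longer side = 42.6 × 2.00000 ≈ 85.200 → 85.2 cm.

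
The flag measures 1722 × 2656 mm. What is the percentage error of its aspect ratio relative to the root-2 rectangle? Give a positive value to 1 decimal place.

Ratio = 2656 / 1722 ≈ 1.5424.
Ideal root-2 ≈ 1.4142. |1.5424 − 1.4142| / 1.4142 ≈ 9.07% → 9.1%.

9.1%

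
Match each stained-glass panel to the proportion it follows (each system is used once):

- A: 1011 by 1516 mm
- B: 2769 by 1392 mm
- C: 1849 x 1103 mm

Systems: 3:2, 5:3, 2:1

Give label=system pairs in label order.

Ratios: A ≈ 1.500; B ≈ 1.989; C ≈ 1.676.
Targets: 3:2 ≈ 1.500; 5:3 ≈ 1.667; 2:1 ≈ 2.000.

A=3:2, B=2:1, C=5:3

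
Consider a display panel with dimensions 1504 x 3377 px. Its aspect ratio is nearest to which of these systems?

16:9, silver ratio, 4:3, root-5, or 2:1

root-5

3377/1504 ≈ 2.245. Nearest candidates are root-5 (2.236, off by 0.009) and silver ratio (2.414, off by 0.169).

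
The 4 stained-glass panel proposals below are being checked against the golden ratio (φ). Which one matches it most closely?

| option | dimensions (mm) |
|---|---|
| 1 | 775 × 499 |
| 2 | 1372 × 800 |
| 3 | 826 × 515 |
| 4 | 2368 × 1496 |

3

Ratios (long/short): 1 ≈ 1.553; 2 ≈ 1.715; 3 ≈ 1.604; 4 ≈ 1.583.
golden ratio ≈ 1.618; option 3 is nearest (Δ 0.014).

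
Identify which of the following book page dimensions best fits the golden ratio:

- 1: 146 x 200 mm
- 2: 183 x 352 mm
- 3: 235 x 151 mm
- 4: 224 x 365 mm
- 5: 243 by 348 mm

Ratios (long/short): 1 ≈ 1.370; 2 ≈ 1.923; 3 ≈ 1.556; 4 ≈ 1.629; 5 ≈ 1.432.
golden ratio ≈ 1.618; option 4 is nearest (Δ 0.011).

4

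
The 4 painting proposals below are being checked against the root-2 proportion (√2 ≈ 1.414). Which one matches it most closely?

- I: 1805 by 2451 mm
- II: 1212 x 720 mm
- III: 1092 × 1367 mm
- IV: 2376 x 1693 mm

IV

Ratios (long/short): I ≈ 1.358; II ≈ 1.683; III ≈ 1.252; IV ≈ 1.403.
root-2 ≈ 1.414; option IV is nearest (Δ 0.011).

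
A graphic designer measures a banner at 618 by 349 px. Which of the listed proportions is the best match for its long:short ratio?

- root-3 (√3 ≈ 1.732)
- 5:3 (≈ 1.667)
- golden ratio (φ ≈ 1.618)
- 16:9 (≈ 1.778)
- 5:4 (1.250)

16:9

618/349 ≈ 1.771. Nearest candidates are 16:9 (1.778, off by 0.007) and root-3 (1.732, off by 0.039).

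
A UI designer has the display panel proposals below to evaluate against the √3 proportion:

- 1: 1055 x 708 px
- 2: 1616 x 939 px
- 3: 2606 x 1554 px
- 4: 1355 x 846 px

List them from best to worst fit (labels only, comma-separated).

2, 3, 4, 1

1: 1055/708 ≈ 1.490 → |1.490 − 1.732| = 0.242
2: 1616/939 ≈ 1.721 → |1.721 − 1.732| = 0.011
3: 2606/1554 ≈ 1.677 → |1.677 − 1.732| = 0.055
4: 1355/846 ≈ 1.602 → |1.602 − 1.732| = 0.130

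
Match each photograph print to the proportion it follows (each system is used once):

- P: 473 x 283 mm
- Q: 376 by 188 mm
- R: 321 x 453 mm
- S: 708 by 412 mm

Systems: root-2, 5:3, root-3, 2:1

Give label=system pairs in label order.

Ratios: P ≈ 1.671; Q ≈ 2.000; R ≈ 1.411; S ≈ 1.718.
Targets: root-2 ≈ 1.414; 5:3 ≈ 1.667; root-3 ≈ 1.732; 2:1 ≈ 2.000.

P=5:3, Q=2:1, R=root-2, S=root-3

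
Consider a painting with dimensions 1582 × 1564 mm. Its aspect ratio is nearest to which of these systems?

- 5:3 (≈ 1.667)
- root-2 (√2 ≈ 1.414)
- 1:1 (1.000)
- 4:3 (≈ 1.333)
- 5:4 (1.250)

Ratio = 1582 / 1564 ≈ 1.012.
Distances: 5:3 1.667 (Δ 0.655); root-2 1.414 (Δ 0.402); 1:1 1.000 (Δ 0.012); 4:3 1.333 (Δ 0.321); 5:4 1.250 (Δ 0.238).

1:1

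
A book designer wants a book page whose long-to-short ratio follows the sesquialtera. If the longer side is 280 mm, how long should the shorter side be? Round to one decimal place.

186.7 mm

3:2 = 1.50000.
Shorter side = 280 ÷ 1.50000 ≈ 186.667 → 186.7 mm.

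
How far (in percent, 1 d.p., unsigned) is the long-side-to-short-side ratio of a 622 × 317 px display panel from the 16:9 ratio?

Ratio = 622 / 317 ≈ 1.9621.
Ideal 16:9 ≈ 1.7778. |1.9621 − 1.7778| / 1.7778 ≈ 10.37% → 10.4%.

10.4%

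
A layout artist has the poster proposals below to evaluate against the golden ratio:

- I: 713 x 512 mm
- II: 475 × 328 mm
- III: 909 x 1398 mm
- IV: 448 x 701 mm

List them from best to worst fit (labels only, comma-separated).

I: 713/512 ≈ 1.393 → |1.393 − 1.618| = 0.225
II: 475/328 ≈ 1.448 → |1.448 − 1.618| = 0.170
III: 1398/909 ≈ 1.538 → |1.538 − 1.618| = 0.080
IV: 701/448 ≈ 1.565 → |1.565 − 1.618| = 0.053

IV, III, II, I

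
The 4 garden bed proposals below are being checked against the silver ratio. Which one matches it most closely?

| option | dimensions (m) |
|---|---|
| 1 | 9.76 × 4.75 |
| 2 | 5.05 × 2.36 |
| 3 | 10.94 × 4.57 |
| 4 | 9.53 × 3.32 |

Ratios (long/short): 1 ≈ 2.055; 2 ≈ 2.140; 3 ≈ 2.394; 4 ≈ 2.870.
silver ratio ≈ 2.414; option 3 is nearest (Δ 0.020).

3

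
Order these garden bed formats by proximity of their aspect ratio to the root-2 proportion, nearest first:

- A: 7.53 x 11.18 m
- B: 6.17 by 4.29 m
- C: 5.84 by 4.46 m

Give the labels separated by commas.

B, A, C

A: 11.18/7.53 ≈ 1.485 → |1.485 − 1.414| = 0.071
B: 6.17/4.29 ≈ 1.438 → |1.438 − 1.414| = 0.024
C: 5.84/4.46 ≈ 1.309 → |1.309 − 1.414| = 0.105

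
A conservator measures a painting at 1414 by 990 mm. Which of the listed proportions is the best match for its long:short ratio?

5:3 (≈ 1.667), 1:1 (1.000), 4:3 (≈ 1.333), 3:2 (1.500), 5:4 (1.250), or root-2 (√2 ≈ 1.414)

root-2

1414/990 ≈ 1.428. Nearest candidates are root-2 (1.414, off by 0.014) and 3:2 (1.500, off by 0.072).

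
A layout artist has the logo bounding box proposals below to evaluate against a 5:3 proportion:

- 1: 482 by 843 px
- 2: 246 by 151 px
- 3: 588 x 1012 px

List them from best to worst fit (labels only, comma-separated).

1: 843/482 ≈ 1.749 → |1.749 − 1.667| = 0.082
2: 246/151 ≈ 1.629 → |1.629 − 1.667| = 0.038
3: 1012/588 ≈ 1.721 → |1.721 − 1.667| = 0.054

2, 3, 1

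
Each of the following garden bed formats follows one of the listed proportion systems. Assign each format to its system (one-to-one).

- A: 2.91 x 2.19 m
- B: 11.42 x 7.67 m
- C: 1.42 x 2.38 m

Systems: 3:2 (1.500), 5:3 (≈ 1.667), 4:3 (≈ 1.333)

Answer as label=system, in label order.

A=4:3, B=3:2, C=5:3

Ratios: A ≈ 1.329; B ≈ 1.489; C ≈ 1.676.
Targets: 3:2 ≈ 1.500; 5:3 ≈ 1.667; 4:3 ≈ 1.333.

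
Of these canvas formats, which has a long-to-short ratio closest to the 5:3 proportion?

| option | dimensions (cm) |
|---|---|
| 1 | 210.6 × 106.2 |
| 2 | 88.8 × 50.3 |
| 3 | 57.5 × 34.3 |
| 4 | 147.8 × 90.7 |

Ratios (long/short): 1 ≈ 1.983; 2 ≈ 1.765; 3 ≈ 1.676; 4 ≈ 1.630.
5:3 ≈ 1.667; option 3 is nearest (Δ 0.009).

3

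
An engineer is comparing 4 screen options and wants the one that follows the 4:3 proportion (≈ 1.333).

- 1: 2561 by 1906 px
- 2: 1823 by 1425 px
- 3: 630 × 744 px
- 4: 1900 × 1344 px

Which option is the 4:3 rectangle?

Target 4:3 ≈ 1.333.
1: 1.344 (Δ0.011)  2: 1.279 (Δ0.054)  3: 1.181 (Δ0.152)  4: 1.414 (Δ0.081)

1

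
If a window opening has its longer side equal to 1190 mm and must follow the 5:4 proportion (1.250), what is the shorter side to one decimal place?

5:4 = 1.25000.
Shorter side = 1190 ÷ 1.25000 ≈ 952.000 → 952.0 mm.

952.0 mm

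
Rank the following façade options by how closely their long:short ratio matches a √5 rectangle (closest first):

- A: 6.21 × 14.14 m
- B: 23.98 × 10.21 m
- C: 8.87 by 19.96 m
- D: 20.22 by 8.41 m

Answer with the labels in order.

A: 14.14/6.21 ≈ 2.277 → |2.277 − 2.236| = 0.041
B: 23.98/10.21 ≈ 2.349 → |2.349 − 2.236| = 0.113
C: 19.96/8.87 ≈ 2.250 → |2.250 − 2.236| = 0.014
D: 20.22/8.41 ≈ 2.404 → |2.404 − 2.236| = 0.168

C, A, B, D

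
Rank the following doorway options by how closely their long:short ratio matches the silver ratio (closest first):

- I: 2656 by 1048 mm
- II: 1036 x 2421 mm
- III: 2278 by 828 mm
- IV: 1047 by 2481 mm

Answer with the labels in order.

IV, II, I, III

Ratios: I = 2656 / 1048 ≈ 2.534; II = 2421 / 1036 ≈ 2.337; III = 2278 / 828 ≈ 2.751; IV = 2481 / 1047 ≈ 2.370.
|Δ from 2.414|: I 0.120; II 0.077; III 0.337; IV 0.044.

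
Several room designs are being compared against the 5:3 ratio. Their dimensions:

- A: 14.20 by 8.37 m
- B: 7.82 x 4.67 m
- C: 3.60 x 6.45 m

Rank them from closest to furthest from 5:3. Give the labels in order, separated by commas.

A: 14.20/8.37 ≈ 1.697 → |1.697 − 1.667| = 0.030
B: 7.82/4.67 ≈ 1.675 → |1.675 − 1.667| = 0.008
C: 6.45/3.60 ≈ 1.792 → |1.792 − 1.667| = 0.125

B, A, C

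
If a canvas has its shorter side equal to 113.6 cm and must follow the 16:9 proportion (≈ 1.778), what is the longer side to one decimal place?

16:9 ≈ 1.77778.
Longer side = 113.6 × 1.77778 ≈ 201.956 → 202.0 cm.

202.0 cm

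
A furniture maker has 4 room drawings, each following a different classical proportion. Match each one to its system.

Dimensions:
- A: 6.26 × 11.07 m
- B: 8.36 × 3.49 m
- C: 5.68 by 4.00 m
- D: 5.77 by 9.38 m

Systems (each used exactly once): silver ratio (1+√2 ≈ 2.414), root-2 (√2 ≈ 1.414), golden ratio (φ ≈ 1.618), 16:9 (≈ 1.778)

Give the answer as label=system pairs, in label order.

Ratios: A ≈ 1.768; B ≈ 2.395; C ≈ 1.420; D ≈ 1.626.
Targets: silver ratio ≈ 2.414; root-2 ≈ 1.414; golden ratio ≈ 1.618; 16:9 ≈ 1.778.

A=16:9, B=silver ratio, C=root-2, D=golden ratio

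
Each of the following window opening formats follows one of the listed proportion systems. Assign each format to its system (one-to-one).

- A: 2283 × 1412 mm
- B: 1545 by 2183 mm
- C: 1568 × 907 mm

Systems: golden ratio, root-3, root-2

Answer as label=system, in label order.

Ratios: A ≈ 1.617; B ≈ 1.413; C ≈ 1.729.
Targets: golden ratio ≈ 1.618; root-3 ≈ 1.732; root-2 ≈ 1.414.

A=golden ratio, B=root-2, C=root-3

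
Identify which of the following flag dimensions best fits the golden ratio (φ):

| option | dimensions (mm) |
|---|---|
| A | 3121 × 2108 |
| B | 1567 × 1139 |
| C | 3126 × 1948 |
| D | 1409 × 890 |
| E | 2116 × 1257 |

C

Ratios (long/short): A ≈ 1.481; B ≈ 1.376; C ≈ 1.605; D ≈ 1.583; E ≈ 1.683.
golden ratio ≈ 1.618; option C is nearest (Δ 0.013).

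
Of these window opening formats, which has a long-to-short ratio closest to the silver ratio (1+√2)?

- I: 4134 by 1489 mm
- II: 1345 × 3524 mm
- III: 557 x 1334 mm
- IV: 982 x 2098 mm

Ratios (long/short): I ≈ 2.776; II ≈ 2.620; III ≈ 2.395; IV ≈ 2.136.
silver ratio ≈ 2.414; option III is nearest (Δ 0.019).

III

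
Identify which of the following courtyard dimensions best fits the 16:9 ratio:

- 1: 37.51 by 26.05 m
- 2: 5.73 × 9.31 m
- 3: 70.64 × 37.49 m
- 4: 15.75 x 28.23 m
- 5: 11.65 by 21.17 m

Target 16:9 ≈ 1.778.
1: 1.440 (Δ0.338)  2: 1.625 (Δ0.153)  3: 1.884 (Δ0.106)  4: 1.792 (Δ0.014)  5: 1.817 (Δ0.039)

4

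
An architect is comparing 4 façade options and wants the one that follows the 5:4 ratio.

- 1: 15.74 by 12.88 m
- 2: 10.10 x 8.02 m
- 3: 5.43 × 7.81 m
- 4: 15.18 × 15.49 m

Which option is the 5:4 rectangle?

Ratios (long/short): 1 ≈ 1.222; 2 ≈ 1.259; 3 ≈ 1.438; 4 ≈ 1.020.
5:4 ≈ 1.250; option 2 is nearest (Δ 0.009).

2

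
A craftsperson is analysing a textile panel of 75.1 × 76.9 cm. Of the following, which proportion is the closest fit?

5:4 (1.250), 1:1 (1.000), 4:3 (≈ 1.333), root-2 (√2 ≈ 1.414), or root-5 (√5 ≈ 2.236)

1:1

Ratio = 76.9 / 75.1 ≈ 1.024.
Distances: 5:4 1.250 (Δ 0.226); 1:1 1.000 (Δ 0.024); 4:3 1.333 (Δ 0.309); root-2 1.414 (Δ 0.390); root-5 2.236 (Δ 1.212).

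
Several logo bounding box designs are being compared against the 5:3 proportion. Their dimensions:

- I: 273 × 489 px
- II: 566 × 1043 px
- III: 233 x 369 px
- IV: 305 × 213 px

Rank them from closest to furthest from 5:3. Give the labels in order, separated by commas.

III, I, II, IV

Ratios: I = 489 / 273 ≈ 1.791; II = 1043 / 566 ≈ 1.843; III = 369 / 233 ≈ 1.584; IV = 305 / 213 ≈ 1.432.
|Δ from 1.667|: I 0.124; II 0.176; III 0.083; IV 0.235.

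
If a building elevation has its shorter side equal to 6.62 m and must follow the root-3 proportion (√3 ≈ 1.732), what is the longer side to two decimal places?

root-3 ≈ 1.73205.
Longer side = 6.62 × 1.73205 ≈ 11.4662 → 11.47 m.

11.47 m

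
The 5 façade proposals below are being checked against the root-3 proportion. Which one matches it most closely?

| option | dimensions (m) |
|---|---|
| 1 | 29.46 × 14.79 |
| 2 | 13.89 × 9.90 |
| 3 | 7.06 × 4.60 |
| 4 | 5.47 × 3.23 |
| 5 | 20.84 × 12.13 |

5

Target root-3 ≈ 1.732.
1: 1.992 (Δ0.260)  2: 1.403 (Δ0.329)  3: 1.535 (Δ0.197)  4: 1.693 (Δ0.039)  5: 1.718 (Δ0.014)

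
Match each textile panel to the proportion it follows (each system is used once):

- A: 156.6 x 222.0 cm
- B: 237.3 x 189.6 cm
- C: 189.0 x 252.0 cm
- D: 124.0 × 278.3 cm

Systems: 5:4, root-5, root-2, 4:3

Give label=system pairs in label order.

A=root-2, B=5:4, C=4:3, D=root-5

Ratios: A ≈ 1.418; B ≈ 1.252; C ≈ 1.333; D ≈ 2.244.
Targets: 5:4 ≈ 1.250; root-5 ≈ 2.236; root-2 ≈ 1.414; 4:3 ≈ 1.333.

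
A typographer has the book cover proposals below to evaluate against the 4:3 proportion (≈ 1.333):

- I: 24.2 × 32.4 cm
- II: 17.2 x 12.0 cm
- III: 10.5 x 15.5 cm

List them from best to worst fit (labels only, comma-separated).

I, II, III

Ratios: I = 32.4 / 24.2 ≈ 1.339; II = 17.2 / 12.0 ≈ 1.433; III = 15.5 / 10.5 ≈ 1.476.
|Δ from 1.333|: I 0.006; II 0.100; III 0.143.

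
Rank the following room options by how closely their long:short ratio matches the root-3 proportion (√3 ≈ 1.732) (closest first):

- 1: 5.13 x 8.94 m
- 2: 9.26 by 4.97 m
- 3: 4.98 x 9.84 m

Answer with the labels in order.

1, 2, 3

1: 8.94/5.13 ≈ 1.743 → |1.743 − 1.732| = 0.011
2: 9.26/4.97 ≈ 1.863 → |1.863 − 1.732| = 0.131
3: 9.84/4.98 ≈ 1.976 → |1.976 − 1.732| = 0.244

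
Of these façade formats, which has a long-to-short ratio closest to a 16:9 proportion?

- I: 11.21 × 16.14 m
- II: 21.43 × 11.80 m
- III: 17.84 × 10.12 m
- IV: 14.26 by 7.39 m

Ratios (long/short): I ≈ 1.440; II ≈ 1.816; III ≈ 1.763; IV ≈ 1.930.
16:9 ≈ 1.778; option III is nearest (Δ 0.015).

III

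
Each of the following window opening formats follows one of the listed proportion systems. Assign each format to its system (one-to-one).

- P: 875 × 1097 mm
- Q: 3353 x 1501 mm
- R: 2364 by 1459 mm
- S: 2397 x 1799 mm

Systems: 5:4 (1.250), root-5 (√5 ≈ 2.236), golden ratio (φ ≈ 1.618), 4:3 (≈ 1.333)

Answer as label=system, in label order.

Ratios: P ≈ 1.254; Q ≈ 2.234; R ≈ 1.620; S ≈ 1.332.
Targets: 5:4 ≈ 1.250; root-5 ≈ 2.236; golden ratio ≈ 1.618; 4:3 ≈ 1.333.

P=5:4, Q=root-5, R=golden ratio, S=4:3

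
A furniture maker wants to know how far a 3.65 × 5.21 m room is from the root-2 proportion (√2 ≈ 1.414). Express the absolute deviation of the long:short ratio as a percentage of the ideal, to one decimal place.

0.9%

Ratio = 5.21 / 3.65 ≈ 1.4274.
Ideal root-2 ≈ 1.4142. |1.4274 − 1.4142| / 1.4142 ≈ 0.93% → 0.9%.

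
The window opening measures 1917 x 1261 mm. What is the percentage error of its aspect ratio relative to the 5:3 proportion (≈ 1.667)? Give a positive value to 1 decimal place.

Ratio = 1917 / 1261 ≈ 1.5202.
Ideal 5:3 ≈ 1.6667. |1.5202 − 1.6667| / 1.6667 ≈ 8.79% → 8.8%.

8.8%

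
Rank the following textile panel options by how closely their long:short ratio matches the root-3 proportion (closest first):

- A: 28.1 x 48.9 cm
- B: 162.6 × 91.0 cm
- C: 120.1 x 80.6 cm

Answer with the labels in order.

Ratios: A = 48.9 / 28.1 ≈ 1.740; B = 162.6 / 91.0 ≈ 1.787; C = 120.1 / 80.6 ≈ 1.490.
|Δ from 1.732|: A 0.008; B 0.055; C 0.242.

A, B, C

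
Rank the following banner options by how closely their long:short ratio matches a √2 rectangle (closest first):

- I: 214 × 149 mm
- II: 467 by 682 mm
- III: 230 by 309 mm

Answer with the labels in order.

I: 214/149 ≈ 1.436 → |1.436 − 1.414| = 0.022
II: 682/467 ≈ 1.460 → |1.460 − 1.414| = 0.046
III: 309/230 ≈ 1.343 → |1.343 − 1.414| = 0.071

I, II, III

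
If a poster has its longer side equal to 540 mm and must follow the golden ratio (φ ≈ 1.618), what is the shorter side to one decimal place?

333.7 mm

golden ratio ≈ 1.61803.
Shorter side = 540 ÷ 1.61803 ≈ 333.739 → 333.7 mm.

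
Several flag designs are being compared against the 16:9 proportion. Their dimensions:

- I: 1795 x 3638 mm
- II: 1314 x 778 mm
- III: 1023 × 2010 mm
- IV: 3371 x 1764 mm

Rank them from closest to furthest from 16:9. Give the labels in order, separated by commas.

I: 3638/1795 ≈ 2.027 → |2.027 − 1.778| = 0.249
II: 1314/778 ≈ 1.689 → |1.689 − 1.778| = 0.089
III: 2010/1023 ≈ 1.965 → |1.965 − 1.778| = 0.187
IV: 3371/1764 ≈ 1.911 → |1.911 − 1.778| = 0.133

II, IV, III, I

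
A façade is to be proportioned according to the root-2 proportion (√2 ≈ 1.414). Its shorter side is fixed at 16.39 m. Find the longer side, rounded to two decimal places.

23.18 m

root-2 ≈ 1.41421.
Longer side = 16.39 × 1.41421 ≈ 23.1789 → 23.18 m.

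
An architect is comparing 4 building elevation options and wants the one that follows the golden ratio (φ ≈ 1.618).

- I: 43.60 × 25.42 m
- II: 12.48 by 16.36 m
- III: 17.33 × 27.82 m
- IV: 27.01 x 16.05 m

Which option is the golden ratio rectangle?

Ratios (long/short): I ≈ 1.715; II ≈ 1.311; III ≈ 1.605; IV ≈ 1.683.
golden ratio ≈ 1.618; option III is nearest (Δ 0.013).

III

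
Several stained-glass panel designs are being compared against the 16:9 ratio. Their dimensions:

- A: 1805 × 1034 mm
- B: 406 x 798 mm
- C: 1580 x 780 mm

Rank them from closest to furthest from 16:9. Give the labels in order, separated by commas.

A, B, C

A: 1805/1034 ≈ 1.746 → |1.746 − 1.778| = 0.032
B: 798/406 ≈ 1.966 → |1.966 − 1.778| = 0.188
C: 1580/780 ≈ 2.026 → |2.026 − 1.778| = 0.248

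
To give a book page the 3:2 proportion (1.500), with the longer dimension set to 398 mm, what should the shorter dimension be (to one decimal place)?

265.3 mm

3:2 = 1.50000.
Shorter side = 398 ÷ 1.50000 ≈ 265.333 → 265.3 mm.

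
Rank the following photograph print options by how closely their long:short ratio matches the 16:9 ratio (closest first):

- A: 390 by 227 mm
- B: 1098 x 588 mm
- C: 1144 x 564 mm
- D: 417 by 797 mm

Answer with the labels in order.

Ratios: A = 390 / 227 ≈ 1.718; B = 1098 / 588 ≈ 1.867; C = 1144 / 564 ≈ 2.028; D = 797 / 417 ≈ 1.911.
|Δ from 1.778|: A 0.060; B 0.089; C 0.250; D 0.133.

A, B, D, C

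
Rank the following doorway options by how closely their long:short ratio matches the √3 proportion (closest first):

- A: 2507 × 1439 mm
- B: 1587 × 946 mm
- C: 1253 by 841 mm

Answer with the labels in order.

A, B, C

Ratios: A = 2507 / 1439 ≈ 1.742; B = 1587 / 946 ≈ 1.678; C = 1253 / 841 ≈ 1.490.
|Δ from 1.732|: A 0.010; B 0.054; C 0.242.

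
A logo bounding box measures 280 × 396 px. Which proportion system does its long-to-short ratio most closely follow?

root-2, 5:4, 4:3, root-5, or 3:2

Ratio = 396 / 280 ≈ 1.414.
Distances: root-2 1.414 (Δ 0.000); 5:4 1.250 (Δ 0.164); 4:3 1.333 (Δ 0.081); root-5 2.236 (Δ 0.822); 3:2 1.500 (Δ 0.086).

root-2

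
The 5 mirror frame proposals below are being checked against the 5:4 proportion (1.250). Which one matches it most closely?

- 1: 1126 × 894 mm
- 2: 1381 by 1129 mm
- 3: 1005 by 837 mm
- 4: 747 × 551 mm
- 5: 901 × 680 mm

1

Target 5:4 ≈ 1.250.
1: 1.260 (Δ0.010)  2: 1.223 (Δ0.027)  3: 1.201 (Δ0.049)  4: 1.356 (Δ0.106)  5: 1.325 (Δ0.075)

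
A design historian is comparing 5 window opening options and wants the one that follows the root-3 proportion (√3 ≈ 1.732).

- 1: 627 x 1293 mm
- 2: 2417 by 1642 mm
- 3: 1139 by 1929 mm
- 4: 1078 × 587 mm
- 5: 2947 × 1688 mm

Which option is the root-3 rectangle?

5

Ratios (long/short): 1 ≈ 2.062; 2 ≈ 1.472; 3 ≈ 1.694; 4 ≈ 1.836; 5 ≈ 1.746.
root-3 ≈ 1.732; option 5 is nearest (Δ 0.014).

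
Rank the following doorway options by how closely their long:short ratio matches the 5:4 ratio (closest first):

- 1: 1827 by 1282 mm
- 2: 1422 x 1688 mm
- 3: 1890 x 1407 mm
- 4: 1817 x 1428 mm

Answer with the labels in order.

1: 1827/1282 ≈ 1.425 → |1.425 − 1.250| = 0.175
2: 1688/1422 ≈ 1.187 → |1.187 − 1.250| = 0.063
3: 1890/1407 ≈ 1.343 → |1.343 − 1.250| = 0.093
4: 1817/1428 ≈ 1.272 → |1.272 − 1.250| = 0.022

4, 2, 3, 1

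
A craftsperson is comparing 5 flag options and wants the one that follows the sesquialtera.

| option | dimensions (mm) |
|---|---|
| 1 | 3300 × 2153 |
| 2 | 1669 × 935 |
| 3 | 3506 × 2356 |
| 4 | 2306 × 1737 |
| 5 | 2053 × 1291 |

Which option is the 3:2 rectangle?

3

Target 3:2 ≈ 1.500.
1: 1.533 (Δ0.033)  2: 1.785 (Δ0.285)  3: 1.488 (Δ0.012)  4: 1.328 (Δ0.172)  5: 1.590 (Δ0.090)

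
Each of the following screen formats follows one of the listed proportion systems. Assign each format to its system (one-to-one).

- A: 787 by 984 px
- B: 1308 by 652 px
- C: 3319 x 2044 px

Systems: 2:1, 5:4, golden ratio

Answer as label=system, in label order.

Ratios: A ≈ 1.250; B ≈ 2.006; C ≈ 1.624.
Targets: 2:1 ≈ 2.000; 5:4 ≈ 1.250; golden ratio ≈ 1.618.

A=5:4, B=2:1, C=golden ratio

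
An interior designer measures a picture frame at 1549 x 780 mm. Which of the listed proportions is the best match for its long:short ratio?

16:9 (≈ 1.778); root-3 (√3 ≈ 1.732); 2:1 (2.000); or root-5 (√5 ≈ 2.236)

1549/780 ≈ 1.986. Nearest candidates are 2:1 (2.000, off by 0.014) and 16:9 (1.778, off by 0.208).

2:1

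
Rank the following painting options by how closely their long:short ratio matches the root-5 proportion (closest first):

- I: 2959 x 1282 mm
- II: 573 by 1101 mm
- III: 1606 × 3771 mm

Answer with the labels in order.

Ratios: I = 2959 / 1282 ≈ 2.308; II = 1101 / 573 ≈ 1.921; III = 3771 / 1606 ≈ 2.348.
|Δ from 2.236|: I 0.072; II 0.315; III 0.112.

I, III, II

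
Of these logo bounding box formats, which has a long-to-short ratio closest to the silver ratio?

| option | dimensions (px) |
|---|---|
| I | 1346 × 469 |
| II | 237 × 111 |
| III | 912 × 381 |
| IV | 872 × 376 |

III

Ratios (long/short): I ≈ 2.870; II ≈ 2.135; III ≈ 2.394; IV ≈ 2.319.
silver ratio ≈ 2.414; option III is nearest (Δ 0.020).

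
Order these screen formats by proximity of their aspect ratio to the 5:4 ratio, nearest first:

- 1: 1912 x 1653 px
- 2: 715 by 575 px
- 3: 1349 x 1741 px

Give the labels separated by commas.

2, 3, 1

Ratios: 1 = 1912 / 1653 ≈ 1.157; 2 = 715 / 575 ≈ 1.243; 3 = 1741 / 1349 ≈ 1.291.
|Δ from 1.250|: 1 0.093; 2 0.007; 3 0.041.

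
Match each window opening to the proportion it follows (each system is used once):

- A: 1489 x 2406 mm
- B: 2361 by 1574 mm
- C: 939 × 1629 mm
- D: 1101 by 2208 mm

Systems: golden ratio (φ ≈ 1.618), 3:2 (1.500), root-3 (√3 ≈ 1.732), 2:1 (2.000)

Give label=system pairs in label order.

A=golden ratio, B=3:2, C=root-3, D=2:1

Ratios: A ≈ 1.616; B ≈ 1.500; C ≈ 1.735; D ≈ 2.005.
Targets: golden ratio ≈ 1.618; 3:2 ≈ 1.500; root-3 ≈ 1.732; 2:1 ≈ 2.000.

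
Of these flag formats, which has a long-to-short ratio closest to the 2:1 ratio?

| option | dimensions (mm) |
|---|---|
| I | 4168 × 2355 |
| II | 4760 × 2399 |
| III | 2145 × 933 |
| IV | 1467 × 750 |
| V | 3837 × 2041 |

Target 2:1 ≈ 2.000.
I: 1.770 (Δ0.230)  II: 1.984 (Δ0.016)  III: 2.299 (Δ0.299)  IV: 1.956 (Δ0.044)  V: 1.880 (Δ0.120)

II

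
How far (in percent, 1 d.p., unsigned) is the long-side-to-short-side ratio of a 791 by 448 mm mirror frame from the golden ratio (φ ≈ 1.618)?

Ratio = 791 / 448 ≈ 1.7656.
Ideal golden ratio ≈ 1.6180. |1.7656 − 1.6180| / 1.6180 ≈ 9.12% → 9.1%.

9.1%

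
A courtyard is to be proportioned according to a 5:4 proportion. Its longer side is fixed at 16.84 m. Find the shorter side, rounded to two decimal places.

5:4 = 1.25000.
Shorter side = 16.84 ÷ 1.25000 ≈ 13.4720 → 13.47 m.

13.47 m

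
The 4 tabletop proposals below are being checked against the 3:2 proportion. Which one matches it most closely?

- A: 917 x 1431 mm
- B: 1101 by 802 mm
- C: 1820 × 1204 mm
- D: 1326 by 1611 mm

C

Target 3:2 ≈ 1.500.
A: 1.561 (Δ0.061)  B: 1.373 (Δ0.127)  C: 1.512 (Δ0.012)  D: 1.215 (Δ0.285)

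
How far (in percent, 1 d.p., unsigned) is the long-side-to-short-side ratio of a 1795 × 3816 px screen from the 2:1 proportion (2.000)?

6.3%

Ratio = 3816 / 1795 ≈ 2.1259.
Ideal 2:1 = 2.0000. |2.1259 − 2.0000| / 2.0000 ≈ 6.30% → 6.3%.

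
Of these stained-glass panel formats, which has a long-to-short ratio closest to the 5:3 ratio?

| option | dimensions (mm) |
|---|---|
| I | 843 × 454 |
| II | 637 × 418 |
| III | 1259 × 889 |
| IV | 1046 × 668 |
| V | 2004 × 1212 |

Target 5:3 ≈ 1.667.
I: 1.857 (Δ0.190)  II: 1.524 (Δ0.143)  III: 1.416 (Δ0.251)  IV: 1.566 (Δ0.101)  V: 1.653 (Δ0.014)

V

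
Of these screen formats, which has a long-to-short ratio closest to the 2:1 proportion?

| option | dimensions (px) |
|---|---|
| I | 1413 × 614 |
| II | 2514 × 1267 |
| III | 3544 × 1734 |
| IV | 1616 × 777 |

II

Target 2:1 ≈ 2.000.
I: 2.301 (Δ0.301)  II: 1.984 (Δ0.016)  III: 2.044 (Δ0.044)  IV: 2.080 (Δ0.080)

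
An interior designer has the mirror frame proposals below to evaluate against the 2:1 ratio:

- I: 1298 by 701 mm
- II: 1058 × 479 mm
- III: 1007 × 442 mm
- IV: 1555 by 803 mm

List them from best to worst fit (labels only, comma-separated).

IV, I, II, III

Ratios: I = 1298 / 701 ≈ 1.852; II = 1058 / 479 ≈ 2.209; III = 1007 / 442 ≈ 2.278; IV = 1555 / 803 ≈ 1.936.
|Δ from 2.000|: I 0.148; II 0.209; III 0.278; IV 0.064.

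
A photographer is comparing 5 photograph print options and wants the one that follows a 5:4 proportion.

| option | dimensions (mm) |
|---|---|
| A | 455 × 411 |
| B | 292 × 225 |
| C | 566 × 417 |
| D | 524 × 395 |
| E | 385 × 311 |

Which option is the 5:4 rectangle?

Ratios (long/short): A ≈ 1.107; B ≈ 1.298; C ≈ 1.357; D ≈ 1.327; E ≈ 1.238.
5:4 ≈ 1.250; option E is nearest (Δ 0.012).

E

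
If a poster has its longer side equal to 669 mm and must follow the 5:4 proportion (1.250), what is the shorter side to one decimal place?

535.2 mm

5:4 = 1.25000.
Shorter side = 669 ÷ 1.25000 ≈ 535.200 → 535.2 mm.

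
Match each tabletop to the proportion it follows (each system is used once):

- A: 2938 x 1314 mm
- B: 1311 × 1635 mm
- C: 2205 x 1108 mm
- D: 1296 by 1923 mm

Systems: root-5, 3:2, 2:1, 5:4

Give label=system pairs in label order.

A=root-5, B=5:4, C=2:1, D=3:2

Ratios: A ≈ 2.236; B ≈ 1.247; C ≈ 1.990; D ≈ 1.484.
Targets: root-5 ≈ 2.236; 3:2 ≈ 1.500; 2:1 ≈ 2.000; 5:4 ≈ 1.250.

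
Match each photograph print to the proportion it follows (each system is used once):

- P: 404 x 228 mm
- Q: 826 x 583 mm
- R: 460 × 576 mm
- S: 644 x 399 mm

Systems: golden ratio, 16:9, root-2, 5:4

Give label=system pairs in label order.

P=16:9, Q=root-2, R=5:4, S=golden ratio

Ratios: P ≈ 1.772; Q ≈ 1.417; R ≈ 1.252; S ≈ 1.614.
Targets: golden ratio ≈ 1.618; 16:9 ≈ 1.778; root-2 ≈ 1.414; 5:4 ≈ 1.250.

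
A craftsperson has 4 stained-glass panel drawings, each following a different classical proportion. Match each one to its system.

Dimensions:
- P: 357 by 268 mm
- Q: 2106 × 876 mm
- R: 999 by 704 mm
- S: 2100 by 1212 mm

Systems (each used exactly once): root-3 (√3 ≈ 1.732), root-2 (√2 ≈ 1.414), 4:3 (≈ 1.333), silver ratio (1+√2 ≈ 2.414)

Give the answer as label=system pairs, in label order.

Ratios: P ≈ 1.332; Q ≈ 2.404; R ≈ 1.419; S ≈ 1.733.
Targets: root-3 ≈ 1.732; root-2 ≈ 1.414; 4:3 ≈ 1.333; silver ratio ≈ 2.414.

P=4:3, Q=silver ratio, R=root-2, S=root-3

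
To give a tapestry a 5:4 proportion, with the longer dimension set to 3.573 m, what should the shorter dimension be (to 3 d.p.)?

5:4 = 1.25000.
Shorter side = 3.573 ÷ 1.25000 ≈ 2.85840 → 2.858 m.

2.858 m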